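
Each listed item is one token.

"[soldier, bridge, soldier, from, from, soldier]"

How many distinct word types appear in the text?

Distinct types: {bridge, from, soldier}
V = 3

3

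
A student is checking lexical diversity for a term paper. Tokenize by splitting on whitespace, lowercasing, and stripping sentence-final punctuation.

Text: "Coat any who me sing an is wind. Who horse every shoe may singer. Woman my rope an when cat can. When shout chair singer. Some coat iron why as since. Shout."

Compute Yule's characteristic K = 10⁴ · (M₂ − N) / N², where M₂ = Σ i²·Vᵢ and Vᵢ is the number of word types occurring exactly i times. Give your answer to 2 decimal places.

Frequencies: coat:2, who:2, an:2, singer:2, when:2, shout:2, any:1, me:1, sing:1, is:1, wind:1, horse:1, every:1, shoe:1, may:1, woman:1, my:1, rope:1, cat:1, can:1, … (6 more, each freq 1)
N = 32. Frequency spectrum: V_1=20, V_2=6
M₂ = 1²·20 + 2²·6 = 44
K = 10000 × (44 − 32) / 32² = 117.19

117.19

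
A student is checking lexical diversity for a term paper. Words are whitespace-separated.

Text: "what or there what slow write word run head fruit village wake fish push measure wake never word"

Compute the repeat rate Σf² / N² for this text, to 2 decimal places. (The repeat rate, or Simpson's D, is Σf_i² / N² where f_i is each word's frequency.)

0.07

Frequencies: what:2, word:2, wake:2, or:1, there:1, slow:1, write:1, run:1, head:1, fruit:1, village:1, fish:1, push:1, measure:1, never:1
Σf² = 24; N² = 324
Repeat rate = 24 / 324 = 0.07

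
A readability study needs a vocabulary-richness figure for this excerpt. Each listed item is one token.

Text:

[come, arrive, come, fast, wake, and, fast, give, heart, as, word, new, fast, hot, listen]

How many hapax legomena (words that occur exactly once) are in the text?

Frequencies: fast:3, come:2, arrive:1, wake:1, and:1, give:1, heart:1, as:1, word:1, new:1, hot:1, listen:1
Hapax (freq=1): and, arrive, as, give, heart, hot, listen, new, wake, word

10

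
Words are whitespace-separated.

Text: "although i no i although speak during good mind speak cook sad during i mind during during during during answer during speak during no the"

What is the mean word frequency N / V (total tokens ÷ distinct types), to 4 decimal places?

2.2727

N = 25 tokens, V = 11 types.
Mean frequency = N / V = 25 / 11 = 2.2727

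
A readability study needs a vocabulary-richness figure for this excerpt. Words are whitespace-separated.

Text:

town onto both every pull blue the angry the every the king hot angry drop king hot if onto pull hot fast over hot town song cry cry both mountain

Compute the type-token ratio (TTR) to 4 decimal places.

0.5667

N = 30 tokens, V = 17 types.
TTR = V / N = 17 / 30 = 0.5667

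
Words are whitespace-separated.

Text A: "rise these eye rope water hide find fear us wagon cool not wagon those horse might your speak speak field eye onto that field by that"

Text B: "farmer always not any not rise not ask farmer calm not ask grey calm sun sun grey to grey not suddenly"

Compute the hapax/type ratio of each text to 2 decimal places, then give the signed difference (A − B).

A: hapax=16, V=21, ratio=0.76
B: hapax=5, V=11, ratio=0.45
Difference = 0.76 − 0.45 = 0.31

0.31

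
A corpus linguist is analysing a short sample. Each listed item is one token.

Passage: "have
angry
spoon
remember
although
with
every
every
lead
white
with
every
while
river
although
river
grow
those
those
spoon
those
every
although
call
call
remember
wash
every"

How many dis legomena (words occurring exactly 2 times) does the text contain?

Frequencies: every:5, although:3, those:3, spoon:2, remember:2, with:2, river:2, call:2, have:1, angry:1, lead:1, white:1, while:1, grow:1, wash:1
Words with frequency 2: call, remember, river, spoon, with

5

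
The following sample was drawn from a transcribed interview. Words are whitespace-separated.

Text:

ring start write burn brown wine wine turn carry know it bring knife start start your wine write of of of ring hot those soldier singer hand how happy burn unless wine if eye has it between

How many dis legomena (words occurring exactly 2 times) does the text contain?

4

Frequencies: wine:4, start:3, of:3, ring:2, write:2, burn:2, it:2, brown:1, turn:1, carry:1, know:1, bring:1, knife:1, your:1, hot:1, those:1, soldier:1, singer:1, hand:1, how:1, … (6 more, each freq 1)
Words with frequency 2: burn, it, ring, write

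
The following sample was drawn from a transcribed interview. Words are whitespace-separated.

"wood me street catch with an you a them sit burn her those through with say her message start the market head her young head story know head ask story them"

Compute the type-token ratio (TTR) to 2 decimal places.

0.77

N = 31 tokens, V = 24 types.
TTR = V / N = 24 / 31 = 0.77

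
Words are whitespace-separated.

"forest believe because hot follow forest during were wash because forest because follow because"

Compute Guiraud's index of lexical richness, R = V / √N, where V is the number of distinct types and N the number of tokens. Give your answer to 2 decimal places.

2.14

N = 14, V = 8.
√N = 3.741657
R = 8 / 3.741657 = 2.14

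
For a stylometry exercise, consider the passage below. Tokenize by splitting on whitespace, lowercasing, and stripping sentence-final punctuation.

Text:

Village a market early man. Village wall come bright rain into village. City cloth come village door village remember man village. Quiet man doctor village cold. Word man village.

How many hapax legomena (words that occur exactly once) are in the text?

15

Frequencies: village:8, man:4, come:2, a:1, market:1, early:1, wall:1, bright:1, rain:1, into:1, city:1, cloth:1, door:1, remember:1, quiet:1, doctor:1, cold:1, word:1
Hapax (freq=1): a, bright, city, cloth, cold, doctor, door, early, into, market, quiet, rain, remember, wall, word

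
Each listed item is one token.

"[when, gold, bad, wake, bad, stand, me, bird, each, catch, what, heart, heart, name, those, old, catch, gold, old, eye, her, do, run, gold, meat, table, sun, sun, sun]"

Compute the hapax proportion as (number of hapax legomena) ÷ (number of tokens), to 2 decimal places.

Frequencies: gold:3, sun:3, bad:2, catch:2, heart:2, old:2, when:1, wake:1, stand:1, me:1, bird:1, each:1, what:1, name:1, those:1, eye:1, her:1, do:1, run:1, meat:1, … (1 more, each freq 1)
Hapax count = 15; token count = 29.
Ratio = 15 / 29 = 0.52

0.52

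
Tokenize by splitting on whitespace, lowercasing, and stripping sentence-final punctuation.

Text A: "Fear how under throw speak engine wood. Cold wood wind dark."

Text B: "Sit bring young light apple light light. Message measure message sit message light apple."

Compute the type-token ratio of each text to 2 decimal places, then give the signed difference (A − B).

0.41

TTR(A) = 10/11 = 0.91
TTR(B) = 7/14 = 0.50
Difference = 0.91 − 0.50 = 0.41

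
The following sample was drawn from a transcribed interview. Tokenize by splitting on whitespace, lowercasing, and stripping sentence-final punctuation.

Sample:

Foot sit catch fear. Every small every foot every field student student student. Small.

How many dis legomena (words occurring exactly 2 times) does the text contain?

2

Frequencies: every:3, student:3, foot:2, small:2, sit:1, catch:1, fear:1, field:1
Words with frequency 2: foot, small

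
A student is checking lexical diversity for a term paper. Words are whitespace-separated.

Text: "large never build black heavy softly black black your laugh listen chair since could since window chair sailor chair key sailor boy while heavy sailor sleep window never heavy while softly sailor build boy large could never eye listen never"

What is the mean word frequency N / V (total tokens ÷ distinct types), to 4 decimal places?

N = 40 tokens, V = 19 types.
Mean frequency = N / V = 40 / 19 = 2.1053

2.1053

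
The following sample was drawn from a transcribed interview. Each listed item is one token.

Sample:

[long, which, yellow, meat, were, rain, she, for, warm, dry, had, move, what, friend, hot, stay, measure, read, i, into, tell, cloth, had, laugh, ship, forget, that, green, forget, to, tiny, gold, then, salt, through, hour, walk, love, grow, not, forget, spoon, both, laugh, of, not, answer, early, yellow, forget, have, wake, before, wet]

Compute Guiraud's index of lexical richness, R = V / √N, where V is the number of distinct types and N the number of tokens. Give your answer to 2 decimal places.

N = 54, V = 47.
√N = 7.348469
R = 47 / 7.348469 = 6.40

6.40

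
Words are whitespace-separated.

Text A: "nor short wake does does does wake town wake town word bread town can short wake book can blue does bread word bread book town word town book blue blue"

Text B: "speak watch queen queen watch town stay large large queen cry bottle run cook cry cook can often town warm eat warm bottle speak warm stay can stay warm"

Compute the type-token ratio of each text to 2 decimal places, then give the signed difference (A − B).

-0.15

TTR(A) = 10/30 = 0.33
TTR(B) = 14/29 = 0.48
Difference = 0.33 − 0.48 = -0.15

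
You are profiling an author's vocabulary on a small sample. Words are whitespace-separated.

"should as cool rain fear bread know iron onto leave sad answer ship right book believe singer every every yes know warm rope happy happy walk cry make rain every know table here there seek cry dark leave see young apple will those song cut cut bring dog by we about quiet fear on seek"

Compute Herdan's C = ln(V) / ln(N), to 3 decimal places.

0.944

N = 55, V = 44.
ln(V) = 3.784190, ln(N) = 4.007333
C = 3.784190 / 4.007333 = 0.944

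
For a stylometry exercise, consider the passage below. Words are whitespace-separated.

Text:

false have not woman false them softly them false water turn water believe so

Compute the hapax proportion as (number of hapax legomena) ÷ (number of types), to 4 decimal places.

0.7000

Frequencies: false:3, them:2, water:2, have:1, not:1, woman:1, softly:1, turn:1, believe:1, so:1
Hapax count = 7; type count = 10.
Ratio = 7 / 10 = 0.7000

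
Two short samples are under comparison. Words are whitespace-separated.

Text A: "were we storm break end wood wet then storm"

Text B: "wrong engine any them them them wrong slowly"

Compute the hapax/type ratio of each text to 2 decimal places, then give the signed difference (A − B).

0.28

A: hapax=7, V=8, ratio=0.88
B: hapax=3, V=5, ratio=0.60
Difference = 0.88 − 0.60 = 0.28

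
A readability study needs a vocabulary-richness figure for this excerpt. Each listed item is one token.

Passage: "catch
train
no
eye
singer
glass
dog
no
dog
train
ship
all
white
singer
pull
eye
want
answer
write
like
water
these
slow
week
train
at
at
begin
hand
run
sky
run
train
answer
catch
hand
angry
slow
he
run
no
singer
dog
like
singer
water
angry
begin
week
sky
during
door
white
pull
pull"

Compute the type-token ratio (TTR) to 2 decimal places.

N = 55 tokens, V = 28 types.
TTR = V / N = 28 / 55 = 0.51

0.51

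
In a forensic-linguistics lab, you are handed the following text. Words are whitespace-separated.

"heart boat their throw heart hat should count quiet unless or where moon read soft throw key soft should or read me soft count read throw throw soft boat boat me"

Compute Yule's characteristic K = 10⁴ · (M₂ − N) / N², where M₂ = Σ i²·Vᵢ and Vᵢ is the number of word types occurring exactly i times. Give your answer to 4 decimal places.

478.6681

Frequencies: throw:4, soft:4, boat:3, read:3, heart:2, should:2, count:2, or:2, me:2, their:1, hat:1, quiet:1, unless:1, where:1, moon:1, key:1
N = 31. Frequency spectrum: V_1=7, V_2=5, V_3=2, V_4=2
M₂ = 1²·7 + 2²·5 + 3²·2 + 4²·2 = 77
K = 10000 × (77 − 31) / 31² = 478.6681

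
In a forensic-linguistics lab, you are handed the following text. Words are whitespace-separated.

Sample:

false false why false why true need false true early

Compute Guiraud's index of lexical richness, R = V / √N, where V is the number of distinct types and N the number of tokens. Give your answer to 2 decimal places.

1.58

N = 10, V = 5.
√N = 3.162278
R = 5 / 3.162278 = 1.58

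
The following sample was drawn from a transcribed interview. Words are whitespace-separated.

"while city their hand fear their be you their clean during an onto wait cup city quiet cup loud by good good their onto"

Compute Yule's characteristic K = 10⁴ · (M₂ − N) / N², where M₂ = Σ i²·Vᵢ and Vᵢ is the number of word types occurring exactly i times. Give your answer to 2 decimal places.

347.22

Frequencies: their:4, city:2, onto:2, cup:2, good:2, while:1, hand:1, fear:1, be:1, you:1, clean:1, during:1, an:1, wait:1, quiet:1, loud:1, by:1
N = 24. Frequency spectrum: V_1=12, V_2=4, V_4=1
M₂ = 1²·12 + 2²·4 + 4²·1 = 44
K = 10000 × (44 − 24) / 24² = 347.22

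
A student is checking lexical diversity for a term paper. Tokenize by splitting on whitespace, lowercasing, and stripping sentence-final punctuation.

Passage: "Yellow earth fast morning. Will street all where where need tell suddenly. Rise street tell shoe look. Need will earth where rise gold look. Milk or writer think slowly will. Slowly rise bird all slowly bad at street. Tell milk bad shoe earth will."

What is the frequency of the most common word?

Frequencies: will:4, earth:3, street:3, where:3, tell:3, rise:3, slowly:3, all:2, need:2, shoe:2, look:2, milk:2, bad:2, yellow:1, fast:1, morning:1, suddenly:1, gold:1, or:1, writer:1, … (3 more, each freq 1)
Most common: 'will' with frequency 4.

4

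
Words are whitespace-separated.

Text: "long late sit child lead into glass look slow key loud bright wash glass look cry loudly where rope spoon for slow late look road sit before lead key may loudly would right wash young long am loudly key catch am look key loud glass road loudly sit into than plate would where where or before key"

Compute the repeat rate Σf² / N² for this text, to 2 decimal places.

0.04

Frequencies: key:5, look:4, loudly:4, sit:3, glass:3, where:3, long:2, late:2, lead:2, into:2, slow:2, loud:2, wash:2, road:2, before:2, would:2, am:2, child:1, bright:1, cry:1, … (10 more, each freq 1)
Σf² = 141; N² = 3249
Repeat rate = 141 / 3249 = 0.04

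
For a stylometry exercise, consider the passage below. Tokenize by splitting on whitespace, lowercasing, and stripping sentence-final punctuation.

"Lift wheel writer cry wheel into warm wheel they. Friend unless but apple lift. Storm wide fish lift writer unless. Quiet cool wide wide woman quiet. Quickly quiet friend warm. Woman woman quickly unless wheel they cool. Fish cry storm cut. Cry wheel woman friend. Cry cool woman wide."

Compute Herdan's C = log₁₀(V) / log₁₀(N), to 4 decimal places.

0.7566

N = 49, V = 19.
log₁₀(V) = 1.278754, log₁₀(N) = 1.690196
C = 1.278754 / 1.690196 = 0.7566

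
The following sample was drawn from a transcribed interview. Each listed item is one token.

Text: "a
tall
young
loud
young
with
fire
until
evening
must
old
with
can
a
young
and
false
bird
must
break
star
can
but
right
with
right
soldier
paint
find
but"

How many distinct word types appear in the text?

Distinct types: {a, and, bird, break, but, can, evening, false, find, fire, loud, must, old, paint, right, soldier, star, tall, until, with, young}
V = 21

21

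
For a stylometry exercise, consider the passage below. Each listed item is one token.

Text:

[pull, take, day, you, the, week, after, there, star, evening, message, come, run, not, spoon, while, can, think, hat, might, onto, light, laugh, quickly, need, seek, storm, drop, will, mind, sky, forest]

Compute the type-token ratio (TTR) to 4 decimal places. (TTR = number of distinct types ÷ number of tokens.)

1.0000

N = 32 tokens, V = 32 types.
TTR = V / N = 32 / 32 = 1.0000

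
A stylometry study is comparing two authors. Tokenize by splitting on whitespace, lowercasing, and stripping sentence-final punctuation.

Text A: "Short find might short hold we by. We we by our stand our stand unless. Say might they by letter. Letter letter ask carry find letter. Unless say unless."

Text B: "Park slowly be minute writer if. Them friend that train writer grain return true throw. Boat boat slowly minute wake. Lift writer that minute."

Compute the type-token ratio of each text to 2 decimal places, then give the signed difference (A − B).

-0.23

TTR(A) = 14/29 = 0.48
TTR(B) = 17/24 = 0.71
Difference = 0.48 − 0.71 = -0.23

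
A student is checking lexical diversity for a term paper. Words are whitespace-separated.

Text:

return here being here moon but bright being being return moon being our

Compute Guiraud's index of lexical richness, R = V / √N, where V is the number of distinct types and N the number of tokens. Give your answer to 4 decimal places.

N = 13, V = 7.
√N = 3.605551
R = 7 / 3.605551 = 1.9415

1.9415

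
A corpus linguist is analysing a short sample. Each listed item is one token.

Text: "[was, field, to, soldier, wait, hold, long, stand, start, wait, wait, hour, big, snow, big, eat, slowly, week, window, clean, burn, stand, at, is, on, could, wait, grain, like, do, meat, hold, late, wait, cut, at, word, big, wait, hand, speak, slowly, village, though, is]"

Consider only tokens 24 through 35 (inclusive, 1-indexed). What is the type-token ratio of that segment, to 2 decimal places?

0.92

Segment tokens 24–35: is, on, could, wait, grain, like, do, meat, hold, late, wait, cut
Segment N = 12, segment V = 11.
TTR = 11 / 12 = 0.92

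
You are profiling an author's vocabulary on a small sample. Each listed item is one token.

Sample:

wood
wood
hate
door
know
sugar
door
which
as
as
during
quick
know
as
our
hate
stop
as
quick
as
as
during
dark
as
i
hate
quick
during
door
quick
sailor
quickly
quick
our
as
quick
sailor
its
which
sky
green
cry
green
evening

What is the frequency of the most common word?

8

Frequencies: as:8, quick:6, hate:3, door:3, during:3, wood:2, know:2, which:2, our:2, sailor:2, green:2, sugar:1, stop:1, dark:1, i:1, quickly:1, its:1, sky:1, cry:1, evening:1
Most common: 'as' with frequency 8.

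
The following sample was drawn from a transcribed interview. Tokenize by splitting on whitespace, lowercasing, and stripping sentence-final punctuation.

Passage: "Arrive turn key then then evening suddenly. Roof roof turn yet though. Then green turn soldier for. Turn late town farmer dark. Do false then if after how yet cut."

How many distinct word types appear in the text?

22

Distinct types: {after, arrive, cut, dark, do, evening, false, farmer, for, green, how, if, key, late, roof, soldier, suddenly, then, though, town, turn, yet}
V = 22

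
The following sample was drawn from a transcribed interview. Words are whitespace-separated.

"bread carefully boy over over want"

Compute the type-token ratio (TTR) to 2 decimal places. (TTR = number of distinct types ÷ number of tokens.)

0.83

N = 6 tokens, V = 5 types.
TTR = V / N = 5 / 6 = 0.83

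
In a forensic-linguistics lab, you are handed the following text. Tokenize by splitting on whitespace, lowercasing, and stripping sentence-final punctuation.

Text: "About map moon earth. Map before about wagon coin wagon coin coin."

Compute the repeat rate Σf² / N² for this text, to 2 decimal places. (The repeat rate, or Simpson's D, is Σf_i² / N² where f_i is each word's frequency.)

0.17

Frequencies: coin:3, about:2, map:2, wagon:2, moon:1, earth:1, before:1
Σf² = 24; N² = 144
Repeat rate = 24 / 144 = 0.17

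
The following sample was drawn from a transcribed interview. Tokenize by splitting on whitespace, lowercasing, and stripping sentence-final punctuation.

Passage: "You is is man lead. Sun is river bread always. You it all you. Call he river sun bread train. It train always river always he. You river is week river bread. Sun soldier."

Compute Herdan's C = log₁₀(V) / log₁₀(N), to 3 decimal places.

N = 34, V = 15.
log₁₀(V) = 1.176091, log₁₀(N) = 1.531479
C = 1.176091 / 1.531479 = 0.768

0.768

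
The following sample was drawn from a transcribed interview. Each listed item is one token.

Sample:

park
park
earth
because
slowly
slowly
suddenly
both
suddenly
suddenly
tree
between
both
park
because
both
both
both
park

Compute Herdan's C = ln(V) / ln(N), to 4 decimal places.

0.7062

N = 19, V = 8.
ln(V) = 2.079442, ln(N) = 2.944439
C = 2.079442 / 2.944439 = 0.7062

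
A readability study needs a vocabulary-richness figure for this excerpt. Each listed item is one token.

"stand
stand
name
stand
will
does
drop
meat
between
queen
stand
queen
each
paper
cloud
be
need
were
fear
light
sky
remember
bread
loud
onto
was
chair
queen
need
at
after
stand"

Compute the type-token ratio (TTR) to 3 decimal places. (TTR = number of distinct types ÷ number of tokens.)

0.781

N = 32 tokens, V = 25 types.
TTR = V / N = 25 / 32 = 0.781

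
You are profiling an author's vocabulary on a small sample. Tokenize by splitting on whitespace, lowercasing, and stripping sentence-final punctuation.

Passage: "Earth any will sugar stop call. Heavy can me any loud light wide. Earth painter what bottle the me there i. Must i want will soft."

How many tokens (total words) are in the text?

26

Tokens: earth, any, will, sugar, stop, call, heavy, can, me, any, loud, light, wide, earth, painter, what, bottle, the, me, there, i, must, i, want, will, soft
N = 26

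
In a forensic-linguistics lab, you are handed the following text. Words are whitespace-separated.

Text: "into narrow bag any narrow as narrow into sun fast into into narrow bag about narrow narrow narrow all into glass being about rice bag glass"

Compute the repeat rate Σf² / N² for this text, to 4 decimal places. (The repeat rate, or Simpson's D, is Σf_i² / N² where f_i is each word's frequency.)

Frequencies: narrow:7, into:5, bag:3, about:2, glass:2, any:1, as:1, sun:1, fast:1, all:1, being:1, rice:1
Σf² = 98; N² = 676
Repeat rate = 98 / 676 = 0.1450

0.1450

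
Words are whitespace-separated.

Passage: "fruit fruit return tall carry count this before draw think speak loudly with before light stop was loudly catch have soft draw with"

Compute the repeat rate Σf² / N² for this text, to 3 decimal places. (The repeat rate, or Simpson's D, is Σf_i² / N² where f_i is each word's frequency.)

Frequencies: fruit:2, before:2, draw:2, loudly:2, with:2, return:1, tall:1, carry:1, count:1, this:1, think:1, speak:1, light:1, stop:1, was:1, catch:1, have:1, soft:1
Σf² = 33; N² = 529
Repeat rate = 33 / 529 = 0.062

0.062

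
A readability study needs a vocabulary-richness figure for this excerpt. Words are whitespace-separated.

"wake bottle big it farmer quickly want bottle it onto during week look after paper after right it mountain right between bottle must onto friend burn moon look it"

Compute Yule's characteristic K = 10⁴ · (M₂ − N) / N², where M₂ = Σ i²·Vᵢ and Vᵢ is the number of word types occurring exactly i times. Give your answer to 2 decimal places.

309.16

Frequencies: it:4, bottle:3, onto:2, look:2, after:2, right:2, wake:1, big:1, farmer:1, quickly:1, want:1, during:1, week:1, paper:1, mountain:1, between:1, must:1, friend:1, burn:1, moon:1
N = 29. Frequency spectrum: V_1=14, V_2=4, V_3=1, V_4=1
M₂ = 1²·14 + 2²·4 + 3²·1 + 4²·1 = 55
K = 10000 × (55 − 29) / 29² = 309.16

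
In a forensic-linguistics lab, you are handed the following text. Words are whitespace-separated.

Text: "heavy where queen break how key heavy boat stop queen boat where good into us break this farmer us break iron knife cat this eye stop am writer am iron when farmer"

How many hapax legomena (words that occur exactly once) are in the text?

Frequencies: break:3, heavy:2, where:2, queen:2, boat:2, stop:2, us:2, this:2, farmer:2, iron:2, am:2, how:1, key:1, good:1, into:1, knife:1, cat:1, eye:1, writer:1, when:1
Hapax (freq=1): cat, eye, good, how, into, key, knife, when, writer

9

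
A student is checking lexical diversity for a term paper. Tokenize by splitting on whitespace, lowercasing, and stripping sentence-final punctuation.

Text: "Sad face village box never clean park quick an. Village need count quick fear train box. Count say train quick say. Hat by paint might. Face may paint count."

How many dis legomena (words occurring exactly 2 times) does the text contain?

6

Frequencies: quick:3, count:3, face:2, village:2, box:2, train:2, say:2, paint:2, sad:1, never:1, clean:1, park:1, an:1, need:1, fear:1, hat:1, by:1, might:1, may:1
Words with frequency 2: box, face, paint, say, train, village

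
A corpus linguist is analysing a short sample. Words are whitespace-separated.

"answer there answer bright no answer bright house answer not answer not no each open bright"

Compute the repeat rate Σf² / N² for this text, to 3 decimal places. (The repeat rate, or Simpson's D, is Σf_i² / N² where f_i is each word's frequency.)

Frequencies: answer:5, bright:3, no:2, not:2, there:1, house:1, each:1, open:1
Σf² = 46; N² = 256
Repeat rate = 46 / 256 = 0.180

0.180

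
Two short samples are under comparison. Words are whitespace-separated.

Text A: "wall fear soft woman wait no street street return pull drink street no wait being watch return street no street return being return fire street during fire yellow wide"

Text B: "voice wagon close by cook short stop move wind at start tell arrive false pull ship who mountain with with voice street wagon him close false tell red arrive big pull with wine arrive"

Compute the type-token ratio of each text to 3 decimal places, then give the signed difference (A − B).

TTR(A) = 16/29 = 0.552
TTR(B) = 24/34 = 0.706
Difference = 0.552 − 0.706 = -0.154

-0.154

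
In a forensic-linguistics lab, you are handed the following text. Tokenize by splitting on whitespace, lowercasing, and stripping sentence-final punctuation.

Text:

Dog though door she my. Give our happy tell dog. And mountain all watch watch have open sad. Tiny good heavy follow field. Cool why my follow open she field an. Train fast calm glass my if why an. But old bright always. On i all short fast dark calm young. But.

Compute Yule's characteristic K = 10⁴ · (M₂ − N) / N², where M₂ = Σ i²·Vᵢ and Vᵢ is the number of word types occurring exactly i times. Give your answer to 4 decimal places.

Frequencies: my:3, dog:2, she:2, all:2, watch:2, open:2, follow:2, field:2, why:2, an:2, fast:2, calm:2, but:2, though:1, door:1, give:1, our:1, happy:1, tell:1, and:1, … (18 more, each freq 1)
N = 52. Frequency spectrum: V_1=25, V_2=12, V_3=1
M₂ = 1²·25 + 2²·12 + 3²·1 = 82
K = 10000 × (82 − 52) / 52² = 110.9467

110.9467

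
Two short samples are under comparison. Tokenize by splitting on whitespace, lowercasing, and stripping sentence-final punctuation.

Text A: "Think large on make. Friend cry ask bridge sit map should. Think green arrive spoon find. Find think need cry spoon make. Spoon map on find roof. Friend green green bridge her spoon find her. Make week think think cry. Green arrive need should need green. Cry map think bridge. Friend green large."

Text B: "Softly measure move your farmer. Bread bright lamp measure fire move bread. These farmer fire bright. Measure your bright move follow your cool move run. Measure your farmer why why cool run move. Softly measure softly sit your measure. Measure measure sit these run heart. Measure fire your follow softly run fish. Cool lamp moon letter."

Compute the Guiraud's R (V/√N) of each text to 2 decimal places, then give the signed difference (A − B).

0.07

A: V=19, N=53, R=2.61
B: V=19, N=56, R=2.54
Difference = 2.61 − 2.54 = 0.07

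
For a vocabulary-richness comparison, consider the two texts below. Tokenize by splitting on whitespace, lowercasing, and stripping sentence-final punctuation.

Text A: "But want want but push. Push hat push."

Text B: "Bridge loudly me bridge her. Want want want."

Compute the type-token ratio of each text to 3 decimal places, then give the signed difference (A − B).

TTR(A) = 4/8 = 0.500
TTR(B) = 5/8 = 0.625
Difference = 0.500 − 0.625 = -0.125

-0.125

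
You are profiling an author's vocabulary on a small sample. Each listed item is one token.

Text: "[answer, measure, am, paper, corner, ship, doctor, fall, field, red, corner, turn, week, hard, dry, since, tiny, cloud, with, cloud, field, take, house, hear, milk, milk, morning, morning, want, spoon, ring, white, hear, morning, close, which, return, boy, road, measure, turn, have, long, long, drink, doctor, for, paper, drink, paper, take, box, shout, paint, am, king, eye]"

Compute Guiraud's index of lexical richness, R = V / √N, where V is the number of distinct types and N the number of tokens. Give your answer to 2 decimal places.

N = 57, V = 41.
√N = 7.549834
R = 41 / 7.549834 = 5.43

5.43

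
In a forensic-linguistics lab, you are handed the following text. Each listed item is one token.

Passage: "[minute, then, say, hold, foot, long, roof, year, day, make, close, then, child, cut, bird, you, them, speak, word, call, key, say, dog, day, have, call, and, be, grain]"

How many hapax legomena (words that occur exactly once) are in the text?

Frequencies: then:2, say:2, day:2, call:2, minute:1, hold:1, foot:1, long:1, roof:1, year:1, make:1, close:1, child:1, cut:1, bird:1, you:1, them:1, speak:1, word:1, key:1, … (5 more, each freq 1)
Hapax (freq=1): and, be, bird, child, close, cut, dog, foot, grain, have, hold, key, long, make, minute, roof, speak, them, word, year, you

21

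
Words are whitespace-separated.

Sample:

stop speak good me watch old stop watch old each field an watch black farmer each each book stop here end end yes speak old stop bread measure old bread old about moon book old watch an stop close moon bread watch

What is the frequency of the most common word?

Frequencies: old:6, stop:5, watch:5, each:3, bread:3, speak:2, an:2, book:2, end:2, moon:2, good:1, me:1, field:1, black:1, farmer:1, here:1, yes:1, measure:1, about:1, close:1
Most common: 'old' with frequency 6.

6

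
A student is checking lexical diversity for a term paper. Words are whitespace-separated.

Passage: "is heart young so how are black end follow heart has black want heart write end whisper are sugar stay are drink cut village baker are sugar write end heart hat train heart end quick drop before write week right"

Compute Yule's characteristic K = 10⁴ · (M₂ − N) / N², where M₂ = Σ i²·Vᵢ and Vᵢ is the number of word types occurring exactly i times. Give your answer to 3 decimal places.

337.500

Frequencies: heart:5, are:4, end:4, write:3, black:2, sugar:2, is:1, young:1, so:1, how:1, follow:1, has:1, want:1, whisper:1, stay:1, drink:1, cut:1, village:1, baker:1, hat:1, … (6 more, each freq 1)
N = 40. Frequency spectrum: V_1=20, V_2=2, V_3=1, V_4=2, V_5=1
M₂ = 1²·20 + 2²·2 + 3²·1 + 4²·2 + 5²·1 = 94
K = 10000 × (94 − 40) / 40² = 337.500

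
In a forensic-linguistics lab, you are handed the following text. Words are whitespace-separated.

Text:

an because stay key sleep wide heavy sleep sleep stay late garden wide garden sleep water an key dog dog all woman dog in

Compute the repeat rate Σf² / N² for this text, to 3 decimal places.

Frequencies: sleep:4, dog:3, an:2, stay:2, key:2, wide:2, garden:2, because:1, heavy:1, late:1, water:1, all:1, woman:1, in:1
Σf² = 52; N² = 576
Repeat rate = 52 / 576 = 0.090

0.090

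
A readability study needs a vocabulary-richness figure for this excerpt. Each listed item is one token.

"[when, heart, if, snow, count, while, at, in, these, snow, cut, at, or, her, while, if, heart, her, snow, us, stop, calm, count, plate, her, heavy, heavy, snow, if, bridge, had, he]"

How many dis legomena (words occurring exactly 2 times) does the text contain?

Frequencies: snow:4, if:3, her:3, heart:2, count:2, while:2, at:2, heavy:2, when:1, in:1, these:1, cut:1, or:1, us:1, stop:1, calm:1, plate:1, bridge:1, had:1, he:1
Words with frequency 2: at, count, heart, heavy, while

5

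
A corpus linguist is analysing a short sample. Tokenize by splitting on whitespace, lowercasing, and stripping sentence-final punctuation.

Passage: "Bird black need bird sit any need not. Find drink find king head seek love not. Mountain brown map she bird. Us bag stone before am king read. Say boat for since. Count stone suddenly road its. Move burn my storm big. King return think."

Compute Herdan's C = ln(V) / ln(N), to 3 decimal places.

N = 45, V = 37.
ln(V) = 3.610918, ln(N) = 3.806662
C = 3.610918 / 3.806662 = 0.949

0.949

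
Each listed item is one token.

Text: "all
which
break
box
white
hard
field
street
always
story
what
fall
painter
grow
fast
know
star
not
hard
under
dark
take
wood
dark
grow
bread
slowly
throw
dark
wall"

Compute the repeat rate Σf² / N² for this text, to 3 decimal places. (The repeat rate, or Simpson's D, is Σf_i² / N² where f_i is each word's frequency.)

0.044

Frequencies: dark:3, hard:2, grow:2, all:1, which:1, break:1, box:1, white:1, field:1, street:1, always:1, story:1, what:1, fall:1, painter:1, fast:1, know:1, star:1, not:1, under:1, … (6 more, each freq 1)
Σf² = 40; N² = 900
Repeat rate = 40 / 900 = 0.044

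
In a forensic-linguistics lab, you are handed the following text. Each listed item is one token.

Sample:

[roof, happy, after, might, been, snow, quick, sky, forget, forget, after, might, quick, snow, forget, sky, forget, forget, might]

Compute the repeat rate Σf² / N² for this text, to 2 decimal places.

0.15

Frequencies: forget:5, might:3, after:2, snow:2, quick:2, sky:2, roof:1, happy:1, been:1
Σf² = 53; N² = 361
Repeat rate = 53 / 361 = 0.15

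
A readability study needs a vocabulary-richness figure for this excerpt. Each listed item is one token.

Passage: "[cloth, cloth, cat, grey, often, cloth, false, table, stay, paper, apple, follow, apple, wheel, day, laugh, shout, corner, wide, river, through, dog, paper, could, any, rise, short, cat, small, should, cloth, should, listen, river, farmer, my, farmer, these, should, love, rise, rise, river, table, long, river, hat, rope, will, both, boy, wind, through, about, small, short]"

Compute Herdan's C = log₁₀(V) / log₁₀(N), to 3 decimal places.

N = 56, V = 38.
log₁₀(V) = 1.579784, log₁₀(N) = 1.748188
C = 1.579784 / 1.748188 = 0.904

0.904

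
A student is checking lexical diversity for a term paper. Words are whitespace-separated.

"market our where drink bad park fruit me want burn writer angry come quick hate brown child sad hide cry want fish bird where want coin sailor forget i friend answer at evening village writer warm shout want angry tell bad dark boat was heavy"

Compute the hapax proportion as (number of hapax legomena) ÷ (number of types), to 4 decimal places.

Frequencies: want:4, where:2, bad:2, writer:2, angry:2, market:1, our:1, drink:1, park:1, fruit:1, me:1, burn:1, come:1, quick:1, hate:1, brown:1, child:1, sad:1, hide:1, cry:1, … (18 more, each freq 1)
Hapax count = 33; type count = 38.
Ratio = 33 / 38 = 0.8684

0.8684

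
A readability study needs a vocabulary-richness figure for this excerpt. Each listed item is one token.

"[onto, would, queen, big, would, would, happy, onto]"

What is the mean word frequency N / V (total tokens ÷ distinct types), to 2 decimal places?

N = 8 tokens, V = 5 types.
Mean frequency = N / V = 8 / 5 = 1.60

1.60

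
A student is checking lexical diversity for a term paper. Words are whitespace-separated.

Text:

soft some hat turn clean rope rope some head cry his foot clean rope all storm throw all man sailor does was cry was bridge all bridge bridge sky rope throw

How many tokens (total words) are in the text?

31

Tokens: soft, some, hat, turn, clean, rope, rope, some, head, cry, his, foot, clean, rope, all, storm, throw, all, man, sailor, does, was, cry, was, bridge, all, bridge, bridge, sky, rope, throw
N = 31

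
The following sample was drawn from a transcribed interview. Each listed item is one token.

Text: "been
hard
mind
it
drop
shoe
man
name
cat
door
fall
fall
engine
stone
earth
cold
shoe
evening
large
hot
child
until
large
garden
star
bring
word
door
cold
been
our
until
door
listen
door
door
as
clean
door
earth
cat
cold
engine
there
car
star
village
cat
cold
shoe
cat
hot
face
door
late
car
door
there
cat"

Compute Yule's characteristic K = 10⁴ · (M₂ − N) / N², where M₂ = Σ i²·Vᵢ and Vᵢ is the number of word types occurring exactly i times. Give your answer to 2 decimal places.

Frequencies: door:8, cat:5, cold:4, shoe:3, been:2, fall:2, engine:2, earth:2, large:2, hot:2, until:2, star:2, there:2, car:2, hard:1, mind:1, it:1, drop:1, man:1, name:1, … (13 more, each freq 1)
N = 59. Frequency spectrum: V_1=19, V_2=10, V_3=1, V_4=1, V_5=1, V_8=1
M₂ = 1²·19 + 2²·10 + 3²·1 + 4²·1 + 5²·1 + 8²·1 = 173
K = 10000 × (173 − 59) / 59² = 327.49

327.49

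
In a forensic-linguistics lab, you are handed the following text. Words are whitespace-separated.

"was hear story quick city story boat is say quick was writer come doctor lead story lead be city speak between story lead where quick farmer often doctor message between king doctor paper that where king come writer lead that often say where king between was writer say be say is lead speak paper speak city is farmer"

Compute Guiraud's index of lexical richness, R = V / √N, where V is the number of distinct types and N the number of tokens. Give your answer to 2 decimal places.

N = 58, V = 22.
√N = 7.615773
R = 22 / 7.615773 = 2.89

2.89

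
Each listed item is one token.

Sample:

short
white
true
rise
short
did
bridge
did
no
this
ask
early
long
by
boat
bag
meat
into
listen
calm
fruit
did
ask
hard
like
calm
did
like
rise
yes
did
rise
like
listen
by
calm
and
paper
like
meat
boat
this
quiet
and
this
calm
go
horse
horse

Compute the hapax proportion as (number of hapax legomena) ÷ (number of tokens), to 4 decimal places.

Frequencies: did:5, calm:4, like:4, rise:3, this:3, short:2, ask:2, by:2, boat:2, meat:2, listen:2, and:2, horse:2, white:1, true:1, bridge:1, no:1, early:1, long:1, bag:1, … (7 more, each freq 1)
Hapax count = 14; token count = 49.
Ratio = 14 / 49 = 0.2857

0.2857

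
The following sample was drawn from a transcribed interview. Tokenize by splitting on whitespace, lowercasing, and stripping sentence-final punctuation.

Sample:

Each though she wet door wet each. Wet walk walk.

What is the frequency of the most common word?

Frequencies: wet:3, each:2, walk:2, though:1, she:1, door:1
Most common: 'wet' with frequency 3.

3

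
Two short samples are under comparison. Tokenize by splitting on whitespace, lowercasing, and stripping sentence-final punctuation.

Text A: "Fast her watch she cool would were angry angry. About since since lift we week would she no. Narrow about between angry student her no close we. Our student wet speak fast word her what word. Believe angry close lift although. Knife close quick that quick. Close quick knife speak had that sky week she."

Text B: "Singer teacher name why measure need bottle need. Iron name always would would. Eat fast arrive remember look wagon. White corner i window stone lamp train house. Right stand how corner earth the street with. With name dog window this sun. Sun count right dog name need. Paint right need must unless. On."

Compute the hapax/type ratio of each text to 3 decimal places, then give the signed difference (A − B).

-0.369

A: hapax=12, V=30, ratio=0.400
B: hapax=30, V=39, ratio=0.769
Difference = 0.400 − 0.769 = -0.369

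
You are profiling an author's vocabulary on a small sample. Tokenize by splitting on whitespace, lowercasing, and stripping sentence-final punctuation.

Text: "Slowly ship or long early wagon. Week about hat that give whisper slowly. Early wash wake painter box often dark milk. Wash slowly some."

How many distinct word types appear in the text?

20

Distinct types: {about, box, dark, early, give, hat, long, milk, often, or, painter, ship, slowly, some, that, wagon, wake, wash, week, whisper}
V = 20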